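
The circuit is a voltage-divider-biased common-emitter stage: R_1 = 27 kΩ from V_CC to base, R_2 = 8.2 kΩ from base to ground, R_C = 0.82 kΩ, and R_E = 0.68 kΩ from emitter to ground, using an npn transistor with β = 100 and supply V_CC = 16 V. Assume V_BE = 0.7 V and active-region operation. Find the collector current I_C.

Thevenize the base divider: V_Th = V_CC·R_2/(R_1+R_2) = 16×8.2/35.2 = 3.73 V, R_Th = R_1‖R_2 = 6.29 kΩ.
Base-emitter loop: V_Th = I_B·R_Th + V_BE + (β+1)I_B·R_E, so I_B = (3.73 − 0.7) / (6.29 + 101×0.68) = 0.0404 mA.
I_C = β·I_B = 100×0.0404 = 4.04 mA, and I_E = (β+1)I_B = 4.08 mA.
V_CE = V_CC − I_C·R_C − I_E·R_E = 16 − 4.04×0.82 − 4.08×0.68 = 9.92 V.
V_CE = 9.92 V > 0.2 V confirms active-region operation.

I_C ≈ 4 mA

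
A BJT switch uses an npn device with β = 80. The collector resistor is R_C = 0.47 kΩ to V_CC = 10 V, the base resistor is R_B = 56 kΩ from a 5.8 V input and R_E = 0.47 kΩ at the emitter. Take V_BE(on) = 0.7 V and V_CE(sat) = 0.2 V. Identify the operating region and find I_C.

Assume active. Base-emitter loop: I_B = (V_BB − V_BE)/(R_B + (β+1)R_E) = (5.8 − 0.7)/(56 + 81×0.47) = 0.0542 mA.
I_C = β·I_B = 80×0.0542 = 4.34 mA.
V_CE = V_CC − I_C·R_C − I_E·R_E = 10 − 4.34×0.47 − 4.39×0.47 = 5.9 V > V_CE(sat), so the active-region assumption holds.

active; I_C ≈ 4.3 mA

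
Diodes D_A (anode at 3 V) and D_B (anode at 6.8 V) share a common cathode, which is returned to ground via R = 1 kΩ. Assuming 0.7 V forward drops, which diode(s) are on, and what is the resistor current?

Only D_B conducts; I_R ≈ 6.1 mA

Assume both conduct. Then node N would need to be at both 3−0.7 = 2.3 V and 6.8−0.7 = 6.1 V, which is impossible.
Assume only D_B conducts: V_N = 6.8 − 0.7 = 6.1 V, so I_R = 6.1/1 = 6.1 mA.
Check D_A: its anode-to-cathode voltage is 3 − 6.1 = -3.1 V < 0.7 V, so it is off. The assumption is consistent.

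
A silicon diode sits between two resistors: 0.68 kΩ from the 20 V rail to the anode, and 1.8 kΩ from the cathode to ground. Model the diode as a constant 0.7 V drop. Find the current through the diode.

I ≈ 7.8 mA

The two resistors are in series with the diode, so KVL gives 20 = I·0.68 + 0.7 + I·1.8.
I = (20 − 0.7) / (0.68 + 1.8) kΩ = 19.3 / 2.48 = 7.78 mA.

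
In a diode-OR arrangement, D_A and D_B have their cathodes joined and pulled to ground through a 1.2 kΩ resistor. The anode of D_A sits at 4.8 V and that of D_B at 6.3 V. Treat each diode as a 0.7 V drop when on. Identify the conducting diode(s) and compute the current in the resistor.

Only D_B conducts; I_R ≈ 4.7 mA

Assume both conduct. Then node N would need to be at both 4.8−0.7 = 4.1 V and 6.3−0.7 = 5.6 V, which is impossible.
Assume only D_B conducts: V_N = 6.3 − 0.7 = 5.6 V, so I_R = 5.6/1.2 = 4.67 mA.
Check D_A: its anode-to-cathode voltage is 4.8 − 5.6 = -0.8 V < 0.7 V, so it is off. The assumption is consistent.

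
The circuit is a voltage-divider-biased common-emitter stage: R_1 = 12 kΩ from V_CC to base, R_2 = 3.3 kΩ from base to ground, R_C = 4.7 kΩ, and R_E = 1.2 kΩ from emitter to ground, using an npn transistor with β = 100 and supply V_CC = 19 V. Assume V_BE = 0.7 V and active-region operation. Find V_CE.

Thevenize the base divider: V_Th = V_CC·R_2/(R_1+R_2) = 19×3.3/15.3 = 4.1 V, R_Th = R_1‖R_2 = 2.59 kΩ.
Base-emitter loop: V_Th = I_B·R_Th + V_BE + (β+1)I_B·R_E, so I_B = (4.1 − 0.7) / (2.59 + 101×1.2) = 0.0275 mA.
I_C = β·I_B = 100×0.0275 = 2.75 mA, and I_E = (β+1)I_B = 2.77 mA.
V_CE = V_CC − I_C·R_C − I_E·R_E = 19 − 2.75×4.7 − 2.77×1.2 = 2.77 V.
V_CE = 2.77 V > 0.2 V confirms active-region operation.

V_CE ≈ 2.8 V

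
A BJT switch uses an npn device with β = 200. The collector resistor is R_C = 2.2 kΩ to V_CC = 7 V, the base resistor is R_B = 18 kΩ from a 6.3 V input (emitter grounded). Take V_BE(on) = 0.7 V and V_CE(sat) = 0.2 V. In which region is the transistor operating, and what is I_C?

Assume active: I_B = (6.3 − 0.7)/18 = 0.311 mA, giving I_C = β·I_B = 62.2 mA.
But then V_CE = 7 − 62.2×2.2 = -130 V < V_CE(sat) = 0.2 V — impossible in the active region.
So the transistor is saturated. With V_CE = 0.2 V, I_C = (V_CC − 0.2)/R_C = 6.8/2.2 = 3.09 mA.
Check: β·I_B = 62.2 mA > I_C = 3.09 mA, confirming saturation.

saturation; I_C ≈ 3.1 mA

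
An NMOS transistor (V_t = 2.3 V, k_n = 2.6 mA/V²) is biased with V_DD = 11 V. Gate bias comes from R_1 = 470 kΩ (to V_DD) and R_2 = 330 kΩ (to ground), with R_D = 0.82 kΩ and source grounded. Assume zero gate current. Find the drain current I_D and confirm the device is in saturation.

V_G = V_DD·R_2/(R_1+R_2) = 11×330/800 = 4.54 V. With the source grounded, V_GS = V_G = 4.54 V.
Assume saturation: I_D = (k_n/2)(V_GS − V_t)² = (2.6/2)×(4.54 − 2.3)² = 1.3×2.24² = 6.51 mA.
V_DS = V_DD − I_D·R_D = 11 − 6.51×0.82 = 5.66 V.
Saturation requires V_DS ≥ V_GS − V_t = 2.24 V; 5.66 ≥ 2.24 ✓.

I_D ≈ 6.5 mA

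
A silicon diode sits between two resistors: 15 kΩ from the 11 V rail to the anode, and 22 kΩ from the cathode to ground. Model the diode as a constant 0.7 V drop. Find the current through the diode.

The two resistors are in series with the diode, so KVL gives 11 = I·15 + 0.7 + I·22.
I = (11 − 0.7) / (15 + 22) kΩ = 10.3 / 37 = 0.278 mA.

I ≈ 0.28 mA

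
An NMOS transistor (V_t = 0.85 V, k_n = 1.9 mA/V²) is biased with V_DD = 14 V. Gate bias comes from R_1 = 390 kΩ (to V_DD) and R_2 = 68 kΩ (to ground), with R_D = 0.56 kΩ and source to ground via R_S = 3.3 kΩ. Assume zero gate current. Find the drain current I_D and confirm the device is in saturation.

I_D ≈ 0.22 mA

V_G = V_DD·R_2/(R_1+R_2) = 14×68/458 = 2.08 V.
Assume saturation: I_D = (k_n/2)(V_GS − V_t)² with V_GS = V_G − I_D·R_S = 2.08 − 3.3·I_D.
Substituting gives 10.3·I_D² − 8.7·I_D + 1.43 = 0, with roots I_D = 0.225 or 0.616 mA.
The root I_D = 0.616 mA gives V_GS = 0.0445 V ≤ V_t, so take I_D = 0.225 mA.
Then V_GS = 1.34 V and V_DS = V_DD − I_D(R_D+R_S) = 14 − 0.225×3.86 = 13.1 V.
Saturation requires V_DS ≥ V_GS − V_t = 0.487 V; 13.1 ≥ 0.487 ✓.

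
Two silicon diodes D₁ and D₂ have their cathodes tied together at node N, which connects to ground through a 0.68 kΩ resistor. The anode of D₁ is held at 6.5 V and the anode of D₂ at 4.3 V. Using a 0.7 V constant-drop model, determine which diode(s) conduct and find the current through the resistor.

Assume both conduct. Then node N would need to be at both 6.5−0.7 = 5.8 V and 4.3−0.7 = 3.6 V, which is impossible.
Assume only D₁ conducts: V_N = 6.5 − 0.7 = 5.8 V, so I_R = 5.8/0.68 = 8.53 mA.
Check D₂: its anode-to-cathode voltage is 4.3 − 5.8 = -1.5 V < 0.7 V, so it is off. The assumption is consistent.

Only D₁ conducts; I_R ≈ 8.5 mA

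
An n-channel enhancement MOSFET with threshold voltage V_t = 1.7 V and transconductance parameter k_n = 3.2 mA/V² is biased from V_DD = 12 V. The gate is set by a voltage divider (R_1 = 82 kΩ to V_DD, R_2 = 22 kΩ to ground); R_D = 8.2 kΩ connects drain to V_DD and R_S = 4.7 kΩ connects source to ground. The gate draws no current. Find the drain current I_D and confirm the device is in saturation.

I_D ≈ 0.12 mA

V_G = V_DD·R_2/(R_1+R_2) = 12×22/104 = 2.54 V.
Assume saturation: I_D = (k_n/2)(V_GS − V_t)² with V_GS = V_G − I_D·R_S = 2.54 − 4.7·I_D.
Substituting gives 35.3·I_D² − 13.6·I_D + 1.12 = 0, with roots I_D = 0.12 or 0.265 mA.
The root I_D = 0.265 mA gives V_GS = 1.29 V ≤ V_t, so take I_D = 0.12 mA.
Then V_GS = 1.97 V and V_DS = V_DD − I_D(R_D+R_S) = 12 − 0.12×12.9 = 10.5 V.
Saturation requires V_DS ≥ V_GS − V_t = 0.274 V; 10.5 ≥ 0.274 ✓.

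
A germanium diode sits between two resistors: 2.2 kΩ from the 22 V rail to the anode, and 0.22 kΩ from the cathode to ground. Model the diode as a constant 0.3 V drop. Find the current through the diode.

I ≈ 9 mA

The two resistors are in series with the diode, so KVL gives 22 = I·2.2 + 0.3 + I·0.22.
I = (22 − 0.3) / (2.2 + 0.22) kΩ = 21.7 / 2.42 = 8.97 mA.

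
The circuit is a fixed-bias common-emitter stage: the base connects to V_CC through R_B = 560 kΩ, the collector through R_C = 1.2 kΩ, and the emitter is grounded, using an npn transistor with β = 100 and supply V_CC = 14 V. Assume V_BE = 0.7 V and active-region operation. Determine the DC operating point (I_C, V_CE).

Base loop: V_CC = I_B·R_B + V_BE, so I_B = (14 − 0.7)/560 kΩ = 0.0238 mA.
In the active region I_C = β·I_B = 100 × 0.0238 = 2.38 mA.
Collector loop: V_CE = V_CC − I_C·R_C = 14 − 2.38×1.2 = 11.2 V.
Since V_CE = 11.2 V > V_CE(sat) ≈ 0.2 V, the transistor is in the active region as assumed.

I_C ≈ 2.4 mA, V_CE ≈ 11 V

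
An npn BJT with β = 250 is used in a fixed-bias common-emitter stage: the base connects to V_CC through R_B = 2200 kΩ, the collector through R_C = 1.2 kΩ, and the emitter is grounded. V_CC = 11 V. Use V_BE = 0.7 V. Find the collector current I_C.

I_C ≈ 1.2 mA

Base loop: V_CC = I_B·R_B + V_BE, so I_B = (11 − 0.7)/2200 kΩ = 0.00468 mA.
In the active region I_C = β·I_B = 250 × 0.00468 = 1.17 mA.
Collector loop: V_CE = V_CC − I_C·R_C = 11 − 1.17×1.2 = 9.6 V.
Since V_CE = 9.6 V > V_CE(sat) ≈ 0.2 V, the transistor is in the active region as assumed.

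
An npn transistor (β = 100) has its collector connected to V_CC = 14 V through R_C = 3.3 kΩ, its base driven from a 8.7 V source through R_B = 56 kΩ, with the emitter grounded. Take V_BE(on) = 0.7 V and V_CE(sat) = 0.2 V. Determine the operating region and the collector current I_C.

saturation; I_C ≈ 4.2 mA

Assume active: I_B = (8.7 − 0.7)/56 = 0.143 mA, giving I_C = β·I_B = 14.3 mA.
But then V_CE = 14 − 14.3×3.3 = -33.1 V < V_CE(sat) = 0.2 V — impossible in the active region.
So the transistor is saturated. With V_CE = 0.2 V, I_C = (V_CC − 0.2)/R_C = 13.8/3.3 = 4.18 mA.
Check: β·I_B = 14.3 mA > I_C = 4.18 mA, confirming saturation.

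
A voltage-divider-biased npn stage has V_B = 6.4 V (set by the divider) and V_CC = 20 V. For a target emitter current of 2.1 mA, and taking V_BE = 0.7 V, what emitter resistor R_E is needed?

R_E ≈ 2.7 kΩ

V_E = V_B − V_BE = 6.4 − 0.7 = 5.7 V.
R_E = V_E / I_E = 5.7 / 2.1 = 2.71 kΩ.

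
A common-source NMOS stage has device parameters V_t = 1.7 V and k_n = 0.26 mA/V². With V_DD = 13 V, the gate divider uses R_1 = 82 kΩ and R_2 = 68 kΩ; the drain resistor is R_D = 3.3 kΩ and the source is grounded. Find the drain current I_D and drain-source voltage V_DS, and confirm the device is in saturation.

V_G = V_DD·R_2/(R_1+R_2) = 13×68/150 = 5.89 V. With the source grounded, V_GS = V_G = 5.89 V.
Assume saturation: I_D = (k_n/2)(V_GS − V_t)² = (0.26/2)×(5.89 − 1.7)² = 0.13×4.19² = 2.29 mA.
V_DS = V_DD − I_D·R_D = 13 − 2.29×3.3 = 5.46 V.
Saturation requires V_DS ≥ V_GS − V_t = 4.19 V; 5.46 ≥ 4.19 ✓.

I_D ≈ 2.3 mA, V_DS ≈ 5.5 V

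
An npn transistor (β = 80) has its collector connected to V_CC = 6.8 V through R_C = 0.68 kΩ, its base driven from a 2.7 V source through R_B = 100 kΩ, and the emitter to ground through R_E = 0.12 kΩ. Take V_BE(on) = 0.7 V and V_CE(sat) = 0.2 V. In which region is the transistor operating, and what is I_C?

Assume active. Base-emitter loop: I_B = (V_BB − V_BE)/(R_B + (β+1)R_E) = (2.7 − 0.7)/(100 + 81×0.12) = 0.0182 mA.
I_C = β·I_B = 80×0.0182 = 1.46 mA.
V_CE = V_CC − I_C·R_C − I_E·R_E = 6.8 − 1.46×0.68 − 1.48×0.12 = 5.63 V > V_CE(sat), so the active-region assumption holds.

active; I_C ≈ 1.5 mA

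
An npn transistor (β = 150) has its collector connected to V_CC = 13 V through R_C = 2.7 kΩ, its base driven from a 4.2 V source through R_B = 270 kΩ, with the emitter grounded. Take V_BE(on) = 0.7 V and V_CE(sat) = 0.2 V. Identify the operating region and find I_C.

Assume active. Base-emitter loop: I_B = (V_BB − V_BE)/R_B = (4.2 − 0.7)/270 = 0.013 mA.
I_C = β·I_B = 150×0.013 = 1.94 mA.
V_CE = V_CC − I_C·R_C = 13 − 1.94×2.7 = 7.75 V > V_CE(sat), so the active-region assumption holds.

active; I_C ≈ 1.9 mA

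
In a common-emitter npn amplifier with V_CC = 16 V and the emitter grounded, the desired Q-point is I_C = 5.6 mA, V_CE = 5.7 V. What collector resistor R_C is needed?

Collector loop: V_CC = I_C·R_C + V_CE.
R_C = (V_CC − V_CE)/I_C = (16 − 5.7)/5.6 = 1.84 kΩ.

R_C ≈ 1.8 kΩ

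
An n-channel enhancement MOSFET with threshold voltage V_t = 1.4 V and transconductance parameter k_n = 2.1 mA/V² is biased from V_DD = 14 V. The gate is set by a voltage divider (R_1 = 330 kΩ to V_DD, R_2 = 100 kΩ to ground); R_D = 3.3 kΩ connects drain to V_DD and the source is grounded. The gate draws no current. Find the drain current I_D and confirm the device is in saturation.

V_G = V_DD·R_2/(R_1+R_2) = 14×100/430 = 3.26 V. With the source grounded, V_GS = V_G = 3.26 V.
Assume saturation: I_D = (k_n/2)(V_GS − V_t)² = (2.1/2)×(3.26 − 1.4)² = 1.05×1.86² = 3.62 mA.
V_DS = V_DD − I_D·R_D = 14 − 3.62×3.3 = 2.07 V.
Saturation requires V_DS ≥ V_GS − V_t = 1.86 V; 2.07 ≥ 1.86 ✓.

I_D ≈ 3.6 mA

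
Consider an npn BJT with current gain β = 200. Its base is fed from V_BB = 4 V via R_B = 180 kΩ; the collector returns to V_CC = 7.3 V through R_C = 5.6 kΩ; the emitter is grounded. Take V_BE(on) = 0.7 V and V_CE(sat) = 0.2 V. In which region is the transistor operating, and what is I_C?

Assume active: I_B = (4 − 0.7)/180 = 0.0183 mA, giving I_C = β·I_B = 3.67 mA.
But then V_CE = 7.3 − 3.67×5.6 = -13.2 V < V_CE(sat) = 0.2 V — impossible in the active region.
So the transistor is saturated. With V_CE = 0.2 V, I_C = (V_CC − 0.2)/R_C = 7.1/5.6 = 1.27 mA.
Check: β·I_B = 3.67 mA > I_C = 1.27 mA, confirming saturation.

saturation; I_C ≈ 1.3 mA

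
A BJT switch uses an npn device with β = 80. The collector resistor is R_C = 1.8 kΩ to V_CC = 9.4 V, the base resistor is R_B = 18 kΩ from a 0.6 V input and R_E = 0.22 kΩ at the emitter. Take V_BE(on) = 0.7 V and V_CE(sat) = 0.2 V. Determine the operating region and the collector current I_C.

V_BB = 0.6 V ≤ V_BE(on) = 0.7 V, so the base-emitter junction is not forward biased.
The transistor is in cutoff: I_B = I_C = 0.

cutoff; I_C ≈ 0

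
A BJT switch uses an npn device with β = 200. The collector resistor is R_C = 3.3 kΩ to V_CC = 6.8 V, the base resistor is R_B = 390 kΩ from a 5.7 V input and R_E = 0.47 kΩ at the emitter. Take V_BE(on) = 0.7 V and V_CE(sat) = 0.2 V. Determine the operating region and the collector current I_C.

saturation; I_C ≈ 1.7 mA

Assume active: I_B = (5.7 − 0.7)/(390 + 201×0.47) = 0.0103 mA, I_C = β·I_B = 2.06 mA.
Then V_CE = 6.8 − 2.06×3.3 − 2.07×0.47 = -0.987 V < 0.2 V — the active assumption fails.
Re-solve with V_CE = 0.2 V. KCL at the emitter: V_E/R_E = (V_BB−0.7−V_E)/R_B + (V_CC−0.2−V_E)/R_C, giving V_E = 0.827 V.
I_C = (V_CC − 0.2 − V_E)/R_C = (6.6 − 0.827)/3.3 = 1.75 mA.
Check: I_B = (5 − 0.827)/390 = 0.0107 mA, and β·I_B = 2.14 mA > I_C, confirming saturation.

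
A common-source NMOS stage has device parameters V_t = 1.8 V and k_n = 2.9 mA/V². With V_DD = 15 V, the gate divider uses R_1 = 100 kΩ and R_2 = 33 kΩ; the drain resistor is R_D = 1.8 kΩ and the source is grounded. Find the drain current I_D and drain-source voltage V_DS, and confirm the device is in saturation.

I_D ≈ 5.4 mA, V_DS ≈ 5.4 V

V_G = V_DD·R_2/(R_1+R_2) = 15×33/133 = 3.72 V. With the source grounded, V_GS = V_G = 3.72 V.
Assume saturation: I_D = (k_n/2)(V_GS − V_t)² = (2.9/2)×(3.72 − 1.8)² = 1.45×1.92² = 5.36 mA.
V_DS = V_DD − I_D·R_D = 15 − 5.36×1.8 = 5.36 V.
Saturation requires V_DS ≥ V_GS − V_t = 1.92 V; 5.36 ≥ 1.92 ✓.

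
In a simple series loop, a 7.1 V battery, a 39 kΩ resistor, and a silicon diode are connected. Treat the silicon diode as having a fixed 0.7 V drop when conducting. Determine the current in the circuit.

I ≈ 0.16 mA

KVL around the loop: 7.1 = V_D + I·R = 0.7 + I × 39 kΩ.
So I = (7.1 − 0.7) / 39 kΩ = 6.4 / 39 = 0.164 mA.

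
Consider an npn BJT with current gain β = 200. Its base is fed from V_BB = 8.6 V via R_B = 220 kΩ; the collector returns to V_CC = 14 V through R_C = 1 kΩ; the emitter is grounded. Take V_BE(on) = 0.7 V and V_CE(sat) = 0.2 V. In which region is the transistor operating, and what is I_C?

Assume active. Base-emitter loop: I_B = (V_BB − V_BE)/R_B = (8.6 − 0.7)/220 = 0.0359 mA.
I_C = β·I_B = 200×0.0359 = 7.18 mA.
V_CE = V_CC − I_C·R_C = 14 − 7.18×1 = 6.82 V > V_CE(sat), so the active-region assumption holds.

active; I_C ≈ 7.2 mA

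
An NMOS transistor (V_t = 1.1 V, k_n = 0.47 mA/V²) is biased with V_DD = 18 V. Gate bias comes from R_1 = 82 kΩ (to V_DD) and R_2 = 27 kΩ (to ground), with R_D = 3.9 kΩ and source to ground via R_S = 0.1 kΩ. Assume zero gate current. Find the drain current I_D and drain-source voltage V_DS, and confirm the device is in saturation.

V_G = V_DD·R_2/(R_1+R_2) = 18×27/109 = 4.46 V.
Assume saturation: I_D = (k_n/2)(V_GS − V_t)² with V_GS = V_G − I_D·R_S = 4.46 − 0.1·I_D.
Substituting gives 0.00235·I_D² − 1.16·I_D + 2.65 = 0, with roots I_D = 2.3 or 490 mA.
The root I_D = 490 mA gives V_GS = -44.6 V ≤ V_t, so take I_D = 2.3 mA.
Then V_GS = 4.23 V and V_DS = V_DD − I_D(R_D+R_S) = 18 − 2.3×4 = 8.8 V.
Saturation requires V_DS ≥ V_GS − V_t = 3.13 V; 8.8 ≥ 3.13 ✓.

I_D ≈ 2.3 mA, V_DS ≈ 8.8 V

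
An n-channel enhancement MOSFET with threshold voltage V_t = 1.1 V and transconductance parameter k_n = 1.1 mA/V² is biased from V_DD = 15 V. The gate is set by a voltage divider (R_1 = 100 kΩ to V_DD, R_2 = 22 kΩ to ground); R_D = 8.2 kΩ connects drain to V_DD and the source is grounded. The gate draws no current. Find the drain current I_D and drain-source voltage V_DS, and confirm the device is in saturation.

I_D ≈ 1.4 mA, V_DS ≈ 3.4 V

V_G = V_DD·R_2/(R_1+R_2) = 15×22/122 = 2.7 V. With the source grounded, V_GS = V_G = 2.7 V.
Assume saturation: I_D = (k_n/2)(V_GS − V_t)² = (1.1/2)×(2.7 − 1.1)² = 0.55×1.6² = 1.42 mA.
V_DS = V_DD − I_D·R_D = 15 − 1.42×8.2 = 3.38 V.
Saturation requires V_DS ≥ V_GS − V_t = 1.6 V; 3.38 ≥ 1.6 ✓.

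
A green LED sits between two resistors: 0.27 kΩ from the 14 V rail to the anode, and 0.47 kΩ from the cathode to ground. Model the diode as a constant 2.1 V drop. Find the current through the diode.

The two resistors are in series with the diode, so KVL gives 14 = I·0.27 + 2.1 + I·0.47.
I = (14 − 2.1) / (0.27 + 0.47) kΩ = 11.9 / 0.74 = 16.1 mA.

I ≈ 16 mA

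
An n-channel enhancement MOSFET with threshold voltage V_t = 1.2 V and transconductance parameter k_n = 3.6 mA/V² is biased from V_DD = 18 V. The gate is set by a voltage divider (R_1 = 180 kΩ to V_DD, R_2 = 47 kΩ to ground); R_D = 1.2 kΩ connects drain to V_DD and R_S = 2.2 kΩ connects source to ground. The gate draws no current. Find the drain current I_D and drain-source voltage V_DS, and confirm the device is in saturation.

I_D ≈ 0.84 mA, V_DS ≈ 15 V

V_G = V_DD·R_2/(R_1+R_2) = 18×47/227 = 3.73 V.
Assume saturation: I_D = (k_n/2)(V_GS − V_t)² with V_GS = V_G − I_D·R_S = 3.73 − 2.2·I_D.
Substituting gives 8.71·I_D² − 21·I_D + 11.5 = 0, with roots I_D = 0.838 or 1.57 mA.
The root I_D = 1.57 mA gives V_GS = 0.265 V ≤ V_t, so take I_D = 0.838 mA.
Then V_GS = 1.88 V and V_DS = V_DD − I_D(R_D+R_S) = 18 − 0.838×3.4 = 15.1 V.
Saturation requires V_DS ≥ V_GS − V_t = 0.682 V; 15.1 ≥ 0.682 ✓.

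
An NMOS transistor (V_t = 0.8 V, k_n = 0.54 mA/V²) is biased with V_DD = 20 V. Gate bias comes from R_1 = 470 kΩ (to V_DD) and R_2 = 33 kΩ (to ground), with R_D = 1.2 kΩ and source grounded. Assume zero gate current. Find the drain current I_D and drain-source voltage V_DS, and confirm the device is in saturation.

V_G = V_DD·R_2/(R_1+R_2) = 20×33/503 = 1.31 V. With the source grounded, V_GS = V_G = 1.31 V.
Assume saturation: I_D = (k_n/2)(V_GS − V_t)² = (0.54/2)×(1.31 − 0.8)² = 0.27×0.512² = 0.0708 mA.
V_DS = V_DD − I_D·R_D = 20 − 0.0708×1.2 = 19.9 V.
Saturation requires V_DS ≥ V_GS − V_t = 0.512 V; 19.9 ≥ 0.512 ✓.

I_D ≈ 0.071 mA, V_DS ≈ 20 V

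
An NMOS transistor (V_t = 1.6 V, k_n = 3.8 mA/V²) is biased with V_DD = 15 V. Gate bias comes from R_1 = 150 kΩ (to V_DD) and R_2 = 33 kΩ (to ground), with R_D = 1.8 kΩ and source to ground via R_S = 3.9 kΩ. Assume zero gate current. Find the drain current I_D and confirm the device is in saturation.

V_G = V_DD·R_2/(R_1+R_2) = 15×33/183 = 2.7 V.
Assume saturation: I_D = (k_n/2)(V_GS − V_t)² with V_GS = V_G − I_D·R_S = 2.7 − 3.9·I_D.
Substituting gives 28.9·I_D² − 17.4·I_D + 2.32 = 0, with roots I_D = 0.2 or 0.401 mA.
The root I_D = 0.401 mA gives V_GS = 1.14 V ≤ V_t, so take I_D = 0.2 mA.
Then V_GS = 1.92 V and V_DS = V_DD − I_D(R_D+R_S) = 15 − 0.2×5.7 = 13.9 V.
Saturation requires V_DS ≥ V_GS − V_t = 0.325 V; 13.9 ≥ 0.325 ✓.

I_D ≈ 0.2 mA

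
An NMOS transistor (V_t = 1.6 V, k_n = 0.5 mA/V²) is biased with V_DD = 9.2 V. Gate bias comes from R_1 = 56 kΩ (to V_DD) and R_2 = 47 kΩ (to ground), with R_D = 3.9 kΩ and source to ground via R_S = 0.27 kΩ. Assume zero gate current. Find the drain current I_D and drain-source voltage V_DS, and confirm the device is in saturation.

V_G = V_DD·R_2/(R_1+R_2) = 9.2×47/103 = 4.2 V.
Assume saturation: I_D = (k_n/2)(V_GS − V_t)² with V_GS = V_G − I_D·R_S = 4.2 − 0.27·I_D.
Substituting gives 0.0182·I_D² − 1.35·I_D + 1.69 = 0, with roots I_D = 1.27 or 72.8 mA.
The root I_D = 72.8 mA gives V_GS = -15.5 V ≤ V_t, so take I_D = 1.27 mA.
Then V_GS = 3.85 V and V_DS = V_DD − I_D(R_D+R_S) = 9.2 − 1.27×4.17 = 3.9 V.
Saturation requires V_DS ≥ V_GS − V_t = 2.25 V; 3.9 ≥ 2.25 ✓.

I_D ≈ 1.3 mA, V_DS ≈ 3.9 V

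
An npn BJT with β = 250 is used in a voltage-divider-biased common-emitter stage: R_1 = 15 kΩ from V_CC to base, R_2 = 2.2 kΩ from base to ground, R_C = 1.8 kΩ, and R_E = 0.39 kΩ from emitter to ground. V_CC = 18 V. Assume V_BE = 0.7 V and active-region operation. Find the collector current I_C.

I_C ≈ 4 mA

Thevenize the base divider: V_Th = V_CC·R_2/(R_1+R_2) = 18×2.2/17.2 = 2.3 V, R_Th = R_1‖R_2 = 1.92 kΩ.
Base-emitter loop: V_Th = I_B·R_Th + V_BE + (β+1)I_B·R_E, so I_B = (2.3 − 0.7) / (1.92 + 251×0.39) = 0.0161 mA.
I_C = β·I_B = 250×0.0161 = 4.01 mA, and I_E = (β+1)I_B = 4.03 mA.
V_CE = V_CC − I_C·R_C − I_E·R_E = 18 − 4.01×1.8 − 4.03×0.39 = 9.2 V.
V_CE = 9.2 V > 0.2 V confirms active-region operation.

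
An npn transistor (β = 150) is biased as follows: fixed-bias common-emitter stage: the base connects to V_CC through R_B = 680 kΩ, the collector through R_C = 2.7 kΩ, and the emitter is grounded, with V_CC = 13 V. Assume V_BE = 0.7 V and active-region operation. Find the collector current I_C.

I_C ≈ 2.7 mA

Base loop: V_CC = I_B·R_B + V_BE, so I_B = (13 − 0.7)/680 kΩ = 0.0181 mA.
In the active region I_C = β·I_B = 150 × 0.0181 = 2.71 mA.
Collector loop: V_CE = V_CC − I_C·R_C = 13 − 2.71×2.7 = 5.67 V.
Since V_CE = 5.67 V > V_CE(sat) ≈ 0.2 V, the transistor is in the active region as assumed.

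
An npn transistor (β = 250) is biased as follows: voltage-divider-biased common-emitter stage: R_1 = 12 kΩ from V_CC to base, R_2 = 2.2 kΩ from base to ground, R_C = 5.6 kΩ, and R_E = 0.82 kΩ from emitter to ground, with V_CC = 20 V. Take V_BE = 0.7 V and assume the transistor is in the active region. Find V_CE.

Thevenize the base divider: V_Th = V_CC·R_2/(R_1+R_2) = 20×2.2/14.2 = 3.1 V, R_Th = R_1‖R_2 = 1.86 kΩ.
Base-emitter loop: V_Th = I_B·R_Th + V_BE + (β+1)I_B·R_E, so I_B = (3.1 − 0.7) / (1.86 + 251×0.82) = 0.0115 mA.
I_C = β·I_B = 250×0.0115 = 2.89 mA, and I_E = (β+1)I_B = 2.9 mA.
V_CE = V_CC − I_C·R_C − I_E·R_E = 20 − 2.89×5.6 − 2.9×0.82 = 1.45 V.
V_CE = 1.45 V > 0.2 V confirms active-region operation.

V_CE ≈ 1.5 V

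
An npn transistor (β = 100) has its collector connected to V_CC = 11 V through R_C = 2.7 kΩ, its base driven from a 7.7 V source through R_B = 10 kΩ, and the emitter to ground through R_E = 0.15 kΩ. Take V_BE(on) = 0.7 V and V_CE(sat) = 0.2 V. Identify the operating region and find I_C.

Assume active: I_B = (7.7 − 0.7)/(10 + 101×0.15) = 0.278 mA, I_C = β·I_B = 27.8 mA.
Then V_CE = 11 − 27.8×2.7 − 28.1×0.15 = -68.4 V < 0.2 V — the active assumption fails.
Re-solve with V_CE = 0.2 V. KCL at the emitter: V_E/R_E = (V_BB−0.7−V_E)/R_B + (V_CC−0.2−V_E)/R_C, giving V_E = 0.659 V.
I_C = (V_CC − 0.2 − V_E)/R_C = (10.8 − 0.659)/2.7 = 3.76 mA.
Check: I_B = (7 − 0.659)/10 = 0.634 mA, and β·I_B = 63.4 mA > I_C, confirming saturation.

saturation; I_C ≈ 3.8 mA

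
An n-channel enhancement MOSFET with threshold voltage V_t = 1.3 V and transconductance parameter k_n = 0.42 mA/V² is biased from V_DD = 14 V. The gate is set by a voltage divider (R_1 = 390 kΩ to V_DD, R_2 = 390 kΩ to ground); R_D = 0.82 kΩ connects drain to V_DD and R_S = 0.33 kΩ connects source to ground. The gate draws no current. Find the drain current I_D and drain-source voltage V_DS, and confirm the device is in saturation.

V_G = V_DD·R_2/(R_1+R_2) = 14×390/780 = 7 V.
Assume saturation: I_D = (k_n/2)(V_GS − V_t)² with V_GS = V_G − I_D·R_S = 7 − 0.33·I_D.
Substituting gives 0.0229·I_D² − 1.79·I_D + 6.82 = 0, with roots I_D = 4.02 or 74.3 mA.
The root I_D = 74.3 mA gives V_GS = -17.5 V ≤ V_t, so take I_D = 4.02 mA.
Then V_GS = 5.67 V and V_DS = V_DD − I_D(R_D+R_S) = 14 − 4.02×1.15 = 9.38 V.
Saturation requires V_DS ≥ V_GS − V_t = 4.37 V; 9.38 ≥ 4.37 ✓.

I_D ≈ 4 mA, V_DS ≈ 9.4 V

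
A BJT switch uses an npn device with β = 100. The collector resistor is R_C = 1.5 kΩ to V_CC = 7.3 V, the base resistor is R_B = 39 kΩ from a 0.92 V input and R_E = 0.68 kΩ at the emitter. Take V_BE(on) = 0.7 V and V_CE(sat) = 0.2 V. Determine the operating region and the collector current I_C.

active; I_C ≈ 0.2 mA

Assume active. Base-emitter loop: I_B = (V_BB − V_BE)/(R_B + (β+1)R_E) = (0.92 − 0.7)/(39 + 101×0.68) = 0.00204 mA.
I_C = β·I_B = 100×0.00204 = 0.204 mA.
V_CE = V_CC − I_C·R_C − I_E·R_E = 7.3 − 0.204×1.5 − 0.206×0.68 = 6.85 V > V_CE(sat), so the active-region assumption holds.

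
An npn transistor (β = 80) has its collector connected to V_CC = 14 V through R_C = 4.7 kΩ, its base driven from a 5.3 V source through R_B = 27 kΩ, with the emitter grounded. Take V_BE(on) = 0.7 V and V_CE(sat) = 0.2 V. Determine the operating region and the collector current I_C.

saturation; I_C ≈ 2.9 mA

Assume active: I_B = (5.3 − 0.7)/27 = 0.17 mA, giving I_C = β·I_B = 13.6 mA.
But then V_CE = 14 − 13.6×4.7 = -50.1 V < V_CE(sat) = 0.2 V — impossible in the active region.
So the transistor is saturated. With V_CE = 0.2 V, I_C = (V_CC − 0.2)/R_C = 13.8/4.7 = 2.94 mA.
Check: β·I_B = 13.6 mA > I_C = 2.94 mA, confirming saturation.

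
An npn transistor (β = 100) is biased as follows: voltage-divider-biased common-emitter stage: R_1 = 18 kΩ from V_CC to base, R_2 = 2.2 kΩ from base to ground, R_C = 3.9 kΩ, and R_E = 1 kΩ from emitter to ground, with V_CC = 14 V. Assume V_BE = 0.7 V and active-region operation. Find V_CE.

V_CE ≈ 10 V

Thevenize the base divider: V_Th = V_CC·R_2/(R_1+R_2) = 14×2.2/20.2 = 1.52 V, R_Th = R_1‖R_2 = 1.96 kΩ.
Base-emitter loop: V_Th = I_B·R_Th + V_BE + (β+1)I_B·R_E, so I_B = (1.52 − 0.7) / (1.96 + 101×1) = 0.00801 mA.
I_C = β·I_B = 100×0.00801 = 0.801 mA, and I_E = (β+1)I_B = 0.809 mA.
V_CE = V_CC − I_C·R_C − I_E·R_E = 14 − 0.801×3.9 − 0.809×1 = 10.1 V.
V_CE = 10.1 V > 0.2 V confirms active-region operation.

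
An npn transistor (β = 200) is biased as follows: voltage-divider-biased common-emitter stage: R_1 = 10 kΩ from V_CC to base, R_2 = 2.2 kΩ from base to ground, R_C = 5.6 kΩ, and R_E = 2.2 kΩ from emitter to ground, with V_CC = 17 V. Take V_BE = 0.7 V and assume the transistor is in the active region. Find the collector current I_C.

Thevenize the base divider: V_Th = V_CC·R_2/(R_1+R_2) = 17×2.2/12.2 = 3.07 V, R_Th = R_1‖R_2 = 1.8 kΩ.
Base-emitter loop: V_Th = I_B·R_Th + V_BE + (β+1)I_B·R_E, so I_B = (3.07 − 0.7) / (1.8 + 201×2.2) = 0.00533 mA.
I_C = β·I_B = 200×0.00533 = 1.07 mA, and I_E = (β+1)I_B = 1.07 mA.
V_CE = V_CC − I_C·R_C − I_E·R_E = 17 − 1.07×5.6 − 1.07×2.2 = 8.68 V.
V_CE = 8.68 V > 0.2 V confirms active-region operation.

I_C ≈ 1.1 mA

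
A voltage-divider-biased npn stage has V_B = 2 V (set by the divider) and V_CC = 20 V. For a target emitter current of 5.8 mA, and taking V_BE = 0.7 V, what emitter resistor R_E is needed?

V_E = V_B − V_BE = 2 − 0.7 = 1.3 V.
R_E = V_E / I_E = 1.3 / 5.8 = 0.224 kΩ.

R_E ≈ 0.22 kΩ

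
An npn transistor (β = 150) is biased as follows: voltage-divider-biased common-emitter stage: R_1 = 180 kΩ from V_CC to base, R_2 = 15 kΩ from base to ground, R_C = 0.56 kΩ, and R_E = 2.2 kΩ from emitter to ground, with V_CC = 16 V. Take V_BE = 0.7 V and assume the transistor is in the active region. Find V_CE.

V_CE ≈ 15 V

Thevenize the base divider: V_Th = V_CC·R_2/(R_1+R_2) = 16×15/195 = 1.23 V, R_Th = R_1‖R_2 = 13.8 kΩ.
Base-emitter loop: V_Th = I_B·R_Th + V_BE + (β+1)I_B·R_E, so I_B = (1.23 − 0.7) / (13.8 + 151×2.2) = 0.00153 mA.
I_C = β·I_B = 150×0.00153 = 0.23 mA, and I_E = (β+1)I_B = 0.232 mA.
V_CE = V_CC − I_C·R_C − I_E·R_E = 16 − 0.23×0.56 − 0.232×2.2 = 15.4 V.
V_CE = 15.4 V > 0.2 V confirms active-region operation.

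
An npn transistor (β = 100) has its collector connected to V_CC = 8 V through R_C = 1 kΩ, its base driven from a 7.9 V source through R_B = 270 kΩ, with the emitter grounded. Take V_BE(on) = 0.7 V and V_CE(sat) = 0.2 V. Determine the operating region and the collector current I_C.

Assume active. Base-emitter loop: I_B = (V_BB − V_BE)/R_B = (7.9 − 0.7)/270 = 0.0267 mA.
I_C = β·I_B = 100×0.0267 = 2.67 mA.
V_CE = V_CC − I_C·R_C = 8 − 2.67×1 = 5.33 V > V_CE(sat), so the active-region assumption holds.

active; I_C ≈ 2.7 mA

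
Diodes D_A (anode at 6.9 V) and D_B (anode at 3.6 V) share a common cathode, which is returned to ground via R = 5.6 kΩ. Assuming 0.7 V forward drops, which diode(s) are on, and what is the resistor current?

Assume both conduct. Then node N would need to be at both 6.9−0.7 = 6.2 V and 3.6−0.7 = 2.9 V, which is impossible.
Assume only D_A conducts: V_N = 6.9 − 0.7 = 6.2 V, so I_R = 6.2/5.6 = 1.11 mA.
Check D_B: its anode-to-cathode voltage is 3.6 − 6.2 = -2.6 V < 0.7 V, so it is off. The assumption is consistent.

Only D_A conducts; I_R ≈ 1.1 mA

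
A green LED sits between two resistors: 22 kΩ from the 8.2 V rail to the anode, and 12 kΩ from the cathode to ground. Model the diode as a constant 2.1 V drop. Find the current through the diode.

I ≈ 0.18 mA

The two resistors are in series with the diode, so KVL gives 8.2 = I·22 + 2.1 + I·12.
I = (8.2 − 2.1) / (22 + 12) kΩ = 6.1 / 34 = 0.179 mA.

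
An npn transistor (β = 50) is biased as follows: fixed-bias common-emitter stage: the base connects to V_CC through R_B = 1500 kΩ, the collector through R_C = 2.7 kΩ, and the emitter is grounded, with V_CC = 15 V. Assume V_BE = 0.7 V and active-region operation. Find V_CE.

V_CE ≈ 14 V

Base loop: V_CC = I_B·R_B + V_BE, so I_B = (15 − 0.7)/1500 kΩ = 0.00953 mA.
In the active region I_C = β·I_B = 50 × 0.00953 = 0.477 mA.
Collector loop: V_CE = V_CC − I_C·R_C = 15 − 0.477×2.7 = 13.7 V.
Since V_CE = 13.7 V > V_CE(sat) ≈ 0.2 V, the transistor is in the active region as assumed.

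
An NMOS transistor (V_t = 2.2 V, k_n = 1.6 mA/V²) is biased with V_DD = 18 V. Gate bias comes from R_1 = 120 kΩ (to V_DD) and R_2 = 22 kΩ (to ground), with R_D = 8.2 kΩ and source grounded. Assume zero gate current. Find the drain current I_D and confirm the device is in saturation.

I_D ≈ 0.28 mA

V_G = V_DD·R_2/(R_1+R_2) = 18×22/142 = 2.79 V. With the source grounded, V_GS = V_G = 2.79 V.
Assume saturation: I_D = (k_n/2)(V_GS − V_t)² = (1.6/2)×(2.79 − 2.2)² = 0.8×0.589² = 0.277 mA.
V_DS = V_DD − I_D·R_D = 18 − 0.277×8.2 = 15.7 V.
Saturation requires V_DS ≥ V_GS − V_t = 0.589 V; 15.7 ≥ 0.589 ✓.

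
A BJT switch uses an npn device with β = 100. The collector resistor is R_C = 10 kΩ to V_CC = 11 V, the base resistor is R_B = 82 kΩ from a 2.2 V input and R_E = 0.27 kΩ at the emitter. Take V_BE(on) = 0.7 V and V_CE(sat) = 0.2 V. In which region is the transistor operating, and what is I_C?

Assume active: I_B = (2.2 − 0.7)/(82 + 101×0.27) = 0.0137 mA, I_C = β·I_B = 1.37 mA.
Then V_CE = 11 − 1.37×10 − 1.39×0.27 = -3.1 V < 0.2 V — the active assumption fails.
Re-solve with V_CE = 0.2 V. KCL at the emitter: V_E/R_E = (V_BB−0.7−V_E)/R_B + (V_CC−0.2−V_E)/R_C, giving V_E = 0.288 V.
I_C = (V_CC − 0.2 − V_E)/R_C = (10.8 − 0.288)/10 = 1.05 mA.
Check: I_B = (1.5 − 0.288)/82 = 0.0148 mA, and β·I_B = 1.48 mA > I_C, confirming saturation.

saturation; I_C ≈ 1.1 mA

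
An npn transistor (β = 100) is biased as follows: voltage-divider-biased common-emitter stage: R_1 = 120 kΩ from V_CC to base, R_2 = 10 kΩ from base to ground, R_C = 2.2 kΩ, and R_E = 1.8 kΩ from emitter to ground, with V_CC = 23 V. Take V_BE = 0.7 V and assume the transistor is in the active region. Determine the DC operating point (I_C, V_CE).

Thevenize the base divider: V_Th = V_CC·R_2/(R_1+R_2) = 23×10/130 = 1.77 V, R_Th = R_1‖R_2 = 9.23 kΩ.
Base-emitter loop: V_Th = I_B·R_Th + V_BE + (β+1)I_B·R_E, so I_B = (1.77 − 0.7) / (9.23 + 101×1.8) = 0.0056 mA.
I_C = β·I_B = 100×0.0056 = 0.56 mA, and I_E = (β+1)I_B = 0.565 mA.
V_CE = V_CC − I_C·R_C − I_E·R_E = 23 − 0.56×2.2 − 0.565×1.8 = 20.8 V.
V_CE = 20.8 V > 0.2 V confirms active-region operation.

I_C ≈ 0.56 mA, V_CE ≈ 21 V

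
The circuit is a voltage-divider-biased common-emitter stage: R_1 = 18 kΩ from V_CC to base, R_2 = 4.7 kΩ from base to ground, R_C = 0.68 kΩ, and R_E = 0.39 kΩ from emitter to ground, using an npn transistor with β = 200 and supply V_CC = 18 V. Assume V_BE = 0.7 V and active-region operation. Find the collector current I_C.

I_C ≈ 7.4 mA

Thevenize the base divider: V_Th = V_CC·R_2/(R_1+R_2) = 18×4.7/22.7 = 3.73 V, R_Th = R_1‖R_2 = 3.73 kΩ.
Base-emitter loop: V_Th = I_B·R_Th + V_BE + (β+1)I_B·R_E, so I_B = (3.73 − 0.7) / (3.73 + 201×0.39) = 0.0369 mA.
I_C = β·I_B = 200×0.0369 = 7.37 mA, and I_E = (β+1)I_B = 7.41 mA.
V_CE = V_CC − I_C·R_C − I_E·R_E = 18 − 7.37×0.68 − 7.41×0.39 = 10.1 V.
V_CE = 10.1 V > 0.2 V confirms active-region operation.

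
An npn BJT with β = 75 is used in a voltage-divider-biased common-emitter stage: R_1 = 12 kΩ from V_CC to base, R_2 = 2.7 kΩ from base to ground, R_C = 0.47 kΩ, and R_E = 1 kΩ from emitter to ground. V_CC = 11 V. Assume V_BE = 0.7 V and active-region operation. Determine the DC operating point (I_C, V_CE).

Thevenize the base divider: V_Th = V_CC·R_2/(R_1+R_2) = 11×2.7/14.7 = 2.02 V, R_Th = R_1‖R_2 = 2.2 kΩ.
Base-emitter loop: V_Th = I_B·R_Th + V_BE + (β+1)I_B·R_E, so I_B = (2.02 − 0.7) / (2.2 + 76×1) = 0.0169 mA.
I_C = β·I_B = 75×0.0169 = 1.27 mA, and I_E = (β+1)I_B = 1.28 mA.
V_CE = V_CC − I_C·R_C − I_E·R_E = 11 − 1.27×0.47 − 1.28×1 = 9.12 V.
V_CE = 9.12 V > 0.2 V confirms active-region operation.

I_C ≈ 1.3 mA, V_CE ≈ 9.1 V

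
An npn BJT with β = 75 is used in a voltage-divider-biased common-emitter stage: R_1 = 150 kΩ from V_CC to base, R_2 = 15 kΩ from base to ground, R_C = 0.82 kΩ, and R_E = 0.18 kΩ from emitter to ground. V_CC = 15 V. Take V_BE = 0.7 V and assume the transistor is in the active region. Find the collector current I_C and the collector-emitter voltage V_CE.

Thevenize the base divider: V_Th = V_CC·R_2/(R_1+R_2) = 15×15/165 = 1.36 V, R_Th = R_1‖R_2 = 13.6 kΩ.
Base-emitter loop: V_Th = I_B·R_Th + V_BE + (β+1)I_B·R_E, so I_B = (1.36 − 0.7) / (13.6 + 76×0.18) = 0.0243 mA.
I_C = β·I_B = 75×0.0243 = 1.82 mA, and I_E = (β+1)I_B = 1.85 mA.
V_CE = V_CC − I_C·R_C − I_E·R_E = 15 − 1.82×0.82 − 1.85×0.18 = 13.2 V.
V_CE = 13.2 V > 0.2 V confirms active-region operation.

I_C ≈ 1.8 mA, V_CE ≈ 13 V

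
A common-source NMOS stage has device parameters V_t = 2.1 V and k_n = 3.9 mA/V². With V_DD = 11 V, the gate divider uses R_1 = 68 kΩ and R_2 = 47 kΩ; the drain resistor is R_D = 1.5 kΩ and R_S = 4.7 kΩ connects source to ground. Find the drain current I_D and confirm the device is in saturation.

V_G = V_DD·R_2/(R_1+R_2) = 11×47/115 = 4.5 V.
Assume saturation: I_D = (k_n/2)(V_GS − V_t)² with V_GS = V_G − I_D·R_S = 4.5 − 4.7·I_D.
Substituting gives 43.1·I_D² − 44.9·I_D + 11.2 = 0, with roots I_D = 0.412 or 0.631 mA.
The root I_D = 0.631 mA gives V_GS = 1.53 V ≤ V_t, so take I_D = 0.412 mA.
Then V_GS = 2.56 V and V_DS = V_DD − I_D(R_D+R_S) = 11 − 0.412×6.2 = 8.45 V.
Saturation requires V_DS ≥ V_GS − V_t = 0.46 V; 8.45 ≥ 0.46 ✓.

I_D ≈ 0.41 mA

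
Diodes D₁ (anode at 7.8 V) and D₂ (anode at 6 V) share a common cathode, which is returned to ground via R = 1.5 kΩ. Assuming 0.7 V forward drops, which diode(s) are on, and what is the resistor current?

Only D₁ conducts; I_R ≈ 4.7 mA

Assume both conduct. Then node N would need to be at both 7.8−0.7 = 7.1 V and 6−0.7 = 5.3 V, which is impossible.
Assume only D₁ conducts: V_N = 7.8 − 0.7 = 7.1 V, so I_R = 7.1/1.5 = 4.73 mA.
Check D₂: its anode-to-cathode voltage is 6 − 7.1 = -1.1 V < 0.7 V, so it is off. The assumption is consistent.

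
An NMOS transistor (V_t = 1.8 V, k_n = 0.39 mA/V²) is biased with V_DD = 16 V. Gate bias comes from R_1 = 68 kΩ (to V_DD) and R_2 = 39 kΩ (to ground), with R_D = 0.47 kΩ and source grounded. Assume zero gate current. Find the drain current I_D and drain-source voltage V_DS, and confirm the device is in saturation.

V_G = V_DD·R_2/(R_1+R_2) = 16×39/107 = 5.83 V. With the source grounded, V_GS = V_G = 5.83 V.
Assume saturation: I_D = (k_n/2)(V_GS − V_t)² = (0.39/2)×(5.83 − 1.8)² = 0.195×4.03² = 3.17 mA.
V_DS = V_DD − I_D·R_D = 16 − 3.17×0.47 = 14.5 V.
Saturation requires V_DS ≥ V_GS − V_t = 4.03 V; 14.5 ≥ 4.03 ✓.

I_D ≈ 3.2 mA, V_DS ≈ 15 V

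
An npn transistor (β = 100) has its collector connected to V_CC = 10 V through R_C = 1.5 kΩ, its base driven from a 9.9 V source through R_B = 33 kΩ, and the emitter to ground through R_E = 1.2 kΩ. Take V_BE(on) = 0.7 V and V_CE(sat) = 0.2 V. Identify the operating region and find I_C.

saturation; I_C ≈ 3.6 mA

Assume active: I_B = (9.9 − 0.7)/(33 + 101×1.2) = 0.0597 mA, I_C = β·I_B = 5.97 mA.
Then V_CE = 10 − 5.97×1.5 − 6.03×1.2 = -6.18 V < 0.2 V — the active assumption fails.
Re-solve with V_CE = 0.2 V. KCL at the emitter: V_E/R_E = (V_BB−0.7−V_E)/R_B + (V_CC−0.2−V_E)/R_C, giving V_E = 4.45 V.
I_C = (V_CC − 0.2 − V_E)/R_C = (9.8 − 4.45)/1.5 = 3.57 mA.
Check: I_B = (9.2 − 4.45)/33 = 0.144 mA, and β·I_B = 14.4 mA > I_C, confirming saturation.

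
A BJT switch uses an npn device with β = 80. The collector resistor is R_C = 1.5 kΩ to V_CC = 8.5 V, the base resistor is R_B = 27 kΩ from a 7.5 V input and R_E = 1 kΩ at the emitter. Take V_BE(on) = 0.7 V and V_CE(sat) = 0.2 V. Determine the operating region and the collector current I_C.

saturation; I_C ≈ 3.3 mA

Assume active: I_B = (7.5 − 0.7)/(27 + 81×1) = 0.063 mA, I_C = β·I_B = 5.04 mA.
Then V_CE = 8.5 − 5.04×1.5 − 5.1×1 = -4.16 V < 0.2 V — the active assumption fails.
Re-solve with V_CE = 0.2 V. KCL at the emitter: V_E/R_E = (V_BB−0.7−V_E)/R_B + (V_CC−0.2−V_E)/R_C, giving V_E = 3.4 V.
I_C = (V_CC − 0.2 − V_E)/R_C = (8.3 − 3.4)/1.5 = 3.27 mA.
Check: I_B = (6.8 − 3.4)/27 = 0.126 mA, and β·I_B = 10.1 mA > I_C, confirming saturation.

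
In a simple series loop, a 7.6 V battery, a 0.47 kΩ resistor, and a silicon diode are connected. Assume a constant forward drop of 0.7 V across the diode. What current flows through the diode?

I ≈ 15 mA

KVL around the loop: 7.6 = V_D + I·R = 0.7 + I × 0.47 kΩ.
So I = (7.6 − 0.7) / 0.47 kΩ = 6.9 / 0.47 = 14.7 mA.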